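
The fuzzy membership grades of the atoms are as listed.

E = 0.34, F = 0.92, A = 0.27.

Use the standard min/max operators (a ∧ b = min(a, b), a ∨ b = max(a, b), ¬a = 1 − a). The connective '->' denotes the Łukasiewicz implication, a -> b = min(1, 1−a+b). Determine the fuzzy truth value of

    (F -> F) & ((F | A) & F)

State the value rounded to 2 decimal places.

F -> F  [Łukasiewicz: min(1, 1−a+b)] with a=0.92, b=0.92 → 1.00
F | A = max(a, b) on (0.92, 0.27) = 0.92
(F | A) & F = min(a, b) on (0.92, 0.92) = 0.92
(F -> F) & ((F | A) & F) = min(a, b) on (1.00, 0.92) = 0.92

0.92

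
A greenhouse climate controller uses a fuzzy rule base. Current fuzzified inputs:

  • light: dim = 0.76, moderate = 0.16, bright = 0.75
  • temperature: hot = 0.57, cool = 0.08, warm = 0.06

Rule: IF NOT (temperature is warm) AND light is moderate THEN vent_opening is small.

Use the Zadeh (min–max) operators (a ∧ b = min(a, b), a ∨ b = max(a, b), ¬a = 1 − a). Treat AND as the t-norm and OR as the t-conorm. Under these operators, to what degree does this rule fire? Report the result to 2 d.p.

0.16

firing strength: ¬warm=1−0.06=0.94, moderate=0.16; AND[min(a, b)] → w = 0.16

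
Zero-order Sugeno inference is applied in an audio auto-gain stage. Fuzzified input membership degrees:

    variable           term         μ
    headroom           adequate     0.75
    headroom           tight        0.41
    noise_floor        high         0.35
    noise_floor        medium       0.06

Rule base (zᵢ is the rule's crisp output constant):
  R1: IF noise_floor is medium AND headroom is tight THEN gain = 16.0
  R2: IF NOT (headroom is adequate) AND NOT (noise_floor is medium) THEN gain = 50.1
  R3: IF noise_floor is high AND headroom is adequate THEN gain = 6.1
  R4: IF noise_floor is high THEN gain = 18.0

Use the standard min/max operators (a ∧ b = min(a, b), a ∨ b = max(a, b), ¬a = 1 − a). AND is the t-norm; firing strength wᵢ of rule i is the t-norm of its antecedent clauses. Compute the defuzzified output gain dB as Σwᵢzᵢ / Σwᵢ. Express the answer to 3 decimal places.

21.703

R1 (z=16.0): medium=0.06, tight=0.41; AND[min(a, b)] → w = 0.06
R2 (z=50.1): ¬adequate=1−0.75=0.25, ¬medium=1−0.06=0.94; AND[min(a, b)] → w = 0.25
R3 (z=6.1): high=0.35, adequate=0.75; AND[min(a, b)] → w = 0.35
R4 (z=18.0): high=0.35 → w = 0.35
Weighted average = (0.06·16.0 + 0.25·50.1 + 0.35·6.1 + 0.35·18.0) / (0.06 + 0.25 + 0.35 + 0.35)
  = 21.9200 / 1.0100 = 21.703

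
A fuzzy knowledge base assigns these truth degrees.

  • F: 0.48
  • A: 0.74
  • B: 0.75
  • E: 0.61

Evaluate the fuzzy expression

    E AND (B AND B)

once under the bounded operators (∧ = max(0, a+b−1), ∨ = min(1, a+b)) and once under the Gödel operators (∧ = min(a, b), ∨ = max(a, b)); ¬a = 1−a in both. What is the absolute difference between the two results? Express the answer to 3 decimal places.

Under bounded:
  B AND B = max(0, a+b−1) on (0.75, 0.75) = 0.50
  E AND (B AND B) = max(0, a+b−1) on (0.61, 0.50) = 0.11
  → value = 0.1100
Under Gödel:
  B AND B = min(a, b) on (0.75, 0.75) = 0.75
  E AND (B AND B) = min(a, b) on (0.61, 0.75) = 0.61
  → value = 0.6100
|0.1100 − 0.6100| = 0.500

0.500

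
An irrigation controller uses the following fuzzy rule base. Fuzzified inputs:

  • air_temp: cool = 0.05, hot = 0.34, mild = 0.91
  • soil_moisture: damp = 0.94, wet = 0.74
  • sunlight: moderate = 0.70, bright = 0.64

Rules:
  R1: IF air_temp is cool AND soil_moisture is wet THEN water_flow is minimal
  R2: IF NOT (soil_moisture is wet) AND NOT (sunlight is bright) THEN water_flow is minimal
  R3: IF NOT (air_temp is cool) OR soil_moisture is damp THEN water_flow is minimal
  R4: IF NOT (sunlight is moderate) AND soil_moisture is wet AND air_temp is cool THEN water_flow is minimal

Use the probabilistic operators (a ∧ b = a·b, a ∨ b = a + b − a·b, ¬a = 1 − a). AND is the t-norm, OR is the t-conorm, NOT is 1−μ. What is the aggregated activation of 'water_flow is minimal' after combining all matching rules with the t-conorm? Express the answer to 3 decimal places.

R1: cool=0.05, wet=0.74; AND[a·b] → w = 0.0370
R2: ¬wet=1−0.74=0.26, ¬bright=1−0.64=0.36; AND[a·b] → w = 0.0936
R3: ¬cool=1−0.05=0.95, damp=0.94; OR[a + b − a·b] → w = 0.9970
R4: ¬moderate=1−0.70=0.30, wet=0.74, cool=0.05; AND[a·b] → w = 0.0111
Rules with consequent 'minimal': {R1, R2, R3, R4} → strengths 0.0370, 0.0936, 0.9970, 0.0111
Aggregate via t-conorm [a + b − a·b]: 0.9974

0.997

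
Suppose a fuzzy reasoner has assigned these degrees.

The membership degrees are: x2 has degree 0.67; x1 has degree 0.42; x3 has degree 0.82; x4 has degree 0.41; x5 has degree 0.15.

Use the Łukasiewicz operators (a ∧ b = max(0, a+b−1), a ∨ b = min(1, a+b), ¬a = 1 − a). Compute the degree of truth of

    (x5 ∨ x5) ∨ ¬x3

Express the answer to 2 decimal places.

0.48

x5 ∨ x5 = min(1, a+b) on (0.15, 0.15) = 0.30
¬x3 = 1 − 0.82 = 0.18
(x5 ∨ x5) ∨ ¬x3 = min(1, a+b) on (0.30, 0.18) = 0.48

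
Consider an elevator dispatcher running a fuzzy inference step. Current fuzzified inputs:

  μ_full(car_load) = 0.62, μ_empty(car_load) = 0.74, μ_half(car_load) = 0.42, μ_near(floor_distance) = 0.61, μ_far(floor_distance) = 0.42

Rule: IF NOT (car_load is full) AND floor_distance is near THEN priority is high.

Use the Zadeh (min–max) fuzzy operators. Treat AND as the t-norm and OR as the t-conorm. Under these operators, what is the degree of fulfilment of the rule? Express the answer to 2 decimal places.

0.38

firing strength: ¬full=1−0.62=0.38, near=0.61; AND[min(a, b)] → w = 0.38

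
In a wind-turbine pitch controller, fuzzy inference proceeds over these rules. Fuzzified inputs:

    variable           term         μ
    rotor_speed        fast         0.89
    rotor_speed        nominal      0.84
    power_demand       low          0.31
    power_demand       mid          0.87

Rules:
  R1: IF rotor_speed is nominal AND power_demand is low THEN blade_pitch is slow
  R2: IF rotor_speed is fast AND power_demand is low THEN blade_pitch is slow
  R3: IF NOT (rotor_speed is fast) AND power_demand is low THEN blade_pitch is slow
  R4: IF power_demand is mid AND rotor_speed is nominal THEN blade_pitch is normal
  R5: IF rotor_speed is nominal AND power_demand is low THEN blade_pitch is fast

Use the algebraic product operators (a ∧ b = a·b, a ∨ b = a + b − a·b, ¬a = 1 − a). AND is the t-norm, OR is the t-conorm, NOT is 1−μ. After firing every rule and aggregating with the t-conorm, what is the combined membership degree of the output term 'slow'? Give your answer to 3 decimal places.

R1: nominal=0.84, low=0.31; AND[a·b] → w = 0.2604
R2: fast=0.89, low=0.31; AND[a·b] → w = 0.2759
R3: ¬fast=1−0.89=0.11, low=0.31; AND[a·b] → w = 0.0341
R4: mid=0.87, nominal=0.84; AND[a·b] → w = 0.7308
R5: nominal=0.84, low=0.31; AND[a·b] → w = 0.2604
Rules with consequent 'slow': {R1, R2, R3} → strengths 0.2604, 0.2759, 0.0341
Aggregate via t-conorm [a + b − a·b]: 0.4827

0.483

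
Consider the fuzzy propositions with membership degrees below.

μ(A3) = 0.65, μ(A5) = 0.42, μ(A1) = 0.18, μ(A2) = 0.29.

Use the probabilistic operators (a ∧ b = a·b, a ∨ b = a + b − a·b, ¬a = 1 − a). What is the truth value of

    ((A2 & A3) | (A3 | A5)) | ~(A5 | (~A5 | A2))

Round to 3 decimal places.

0.864

A2 & A3 = a·b on (0.2900, 0.6500) = 0.1885
A3 | A5 = a + b − a·b on (0.6500, 0.4200) = 0.7970
(A2 & A3) | (A3 | A5) = a + b − a·b on (0.1885, 0.7970) = 0.8353
~A5 = 1 − 0.4200 = 0.5800
~A5 | A2 = a + b − a·b on (0.5800, 0.2900) = 0.7018
A5 | (~A5 | A2) = a + b − a·b on (0.4200, 0.7018) = 0.8270
~(A5 | (~A5 | A2)) = 1 − 0.8270 = 0.1730
((A2 & A3) | (A3 | A5)) | ~(A5 | (~A5 | A2)) = a + b − a·b on (0.8353, 0.1730) = 0.8638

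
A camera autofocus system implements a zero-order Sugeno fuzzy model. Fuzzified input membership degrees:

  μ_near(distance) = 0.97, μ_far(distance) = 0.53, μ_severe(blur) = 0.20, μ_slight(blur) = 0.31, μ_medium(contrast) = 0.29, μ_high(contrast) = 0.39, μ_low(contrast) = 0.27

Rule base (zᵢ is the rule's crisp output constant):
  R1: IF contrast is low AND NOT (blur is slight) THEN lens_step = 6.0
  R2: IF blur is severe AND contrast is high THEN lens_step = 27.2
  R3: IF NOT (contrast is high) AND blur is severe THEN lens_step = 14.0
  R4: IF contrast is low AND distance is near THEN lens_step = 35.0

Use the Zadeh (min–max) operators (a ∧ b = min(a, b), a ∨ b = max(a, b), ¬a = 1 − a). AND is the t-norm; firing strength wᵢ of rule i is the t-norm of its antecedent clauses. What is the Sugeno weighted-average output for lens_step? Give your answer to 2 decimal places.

R1 (z=6.0): low=0.27, ¬slight=1−0.31=0.69; AND[min(a, b)] → w = 0.27
R2 (z=27.2): severe=0.20, high=0.39; AND[min(a, b)] → w = 0.20
R3 (z=14.0): ¬high=1−0.39=0.61, severe=0.20; AND[min(a, b)] → w = 0.20
R4 (z=35.0): low=0.27, near=0.97; AND[min(a, b)] → w = 0.27
Weighted average = (0.27·6.0 + 0.20·27.2 + 0.20·14.0 + 0.27·35.0) / (0.27 + 0.20 + 0.20 + 0.27)
  = 19.3100 / 0.9400 = 20.54

20.54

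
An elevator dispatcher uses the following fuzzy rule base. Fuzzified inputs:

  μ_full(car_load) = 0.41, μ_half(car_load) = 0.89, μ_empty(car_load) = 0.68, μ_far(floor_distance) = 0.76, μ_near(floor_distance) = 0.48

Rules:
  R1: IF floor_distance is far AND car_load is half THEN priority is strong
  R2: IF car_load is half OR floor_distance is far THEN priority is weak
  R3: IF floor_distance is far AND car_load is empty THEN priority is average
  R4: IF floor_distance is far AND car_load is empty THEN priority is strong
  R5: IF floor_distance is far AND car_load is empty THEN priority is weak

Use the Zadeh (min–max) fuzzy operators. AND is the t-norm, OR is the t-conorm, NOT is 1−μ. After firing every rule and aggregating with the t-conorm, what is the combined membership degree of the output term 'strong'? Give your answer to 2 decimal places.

R1: far=0.76, half=0.89; AND[min(a, b)] → w = 0.76
R2: half=0.89, far=0.76; OR[max(a, b)] → w = 0.89
R3: far=0.76, empty=0.68; AND[min(a, b)] → w = 0.68
R4: far=0.76, empty=0.68; AND[min(a, b)] → w = 0.68
R5: far=0.76, empty=0.68; AND[min(a, b)] → w = 0.68
Rules with consequent 'strong': {R1, R4} → strengths 0.76, 0.68
Aggregate via t-conorm [max(a, b)]: 0.76

0.76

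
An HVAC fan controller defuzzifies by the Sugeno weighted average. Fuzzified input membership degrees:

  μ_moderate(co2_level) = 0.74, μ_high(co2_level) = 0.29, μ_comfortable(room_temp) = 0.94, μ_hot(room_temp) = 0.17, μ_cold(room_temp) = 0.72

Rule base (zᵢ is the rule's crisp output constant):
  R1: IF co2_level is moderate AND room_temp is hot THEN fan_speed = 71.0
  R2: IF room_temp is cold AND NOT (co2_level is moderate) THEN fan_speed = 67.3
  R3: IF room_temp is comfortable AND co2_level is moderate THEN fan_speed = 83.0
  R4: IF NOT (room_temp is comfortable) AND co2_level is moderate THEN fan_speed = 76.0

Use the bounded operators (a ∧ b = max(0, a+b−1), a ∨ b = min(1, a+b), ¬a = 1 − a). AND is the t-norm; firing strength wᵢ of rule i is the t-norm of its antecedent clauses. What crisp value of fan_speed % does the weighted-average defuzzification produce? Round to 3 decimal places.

83.000

R1 (z=71.0): moderate=0.74, hot=0.17; AND[max(0, a+b−1)] → w = 0.00
R2 (z=67.3): cold=0.72, ¬moderate=1−0.74=0.26; AND[max(0, a+b−1)] → w = 0.00
R3 (z=83.0): comfortable=0.94, moderate=0.74; AND[max(0, a+b−1)] → w = 0.68
R4 (z=76.0): ¬comfortable=1−0.94=0.06, moderate=0.74; AND[max(0, a+b−1)] → w = 0.00
Weighted average = (0.00·71.0 + 0.00·67.3 + 0.68·83.0 + 0.00·76.0) / (0.00 + 0.00 + 0.68 + 0.00)
  = 56.4400 / 0.6800 = 83.000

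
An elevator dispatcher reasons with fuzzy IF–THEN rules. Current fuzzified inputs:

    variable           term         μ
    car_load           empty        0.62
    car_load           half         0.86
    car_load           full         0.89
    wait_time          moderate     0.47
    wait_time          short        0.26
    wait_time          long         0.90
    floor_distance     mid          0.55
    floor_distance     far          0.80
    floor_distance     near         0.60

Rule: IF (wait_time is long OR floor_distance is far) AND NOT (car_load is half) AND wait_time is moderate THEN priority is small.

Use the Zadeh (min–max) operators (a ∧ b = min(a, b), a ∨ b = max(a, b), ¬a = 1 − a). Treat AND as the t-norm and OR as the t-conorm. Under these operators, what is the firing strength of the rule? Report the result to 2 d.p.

firing strength: (long=0.90 OR far=0.80) = 0.90; AND[min(a, b)] with ¬half=1−0.86=0.14, moderate=0.47 → w = 0.14

0.14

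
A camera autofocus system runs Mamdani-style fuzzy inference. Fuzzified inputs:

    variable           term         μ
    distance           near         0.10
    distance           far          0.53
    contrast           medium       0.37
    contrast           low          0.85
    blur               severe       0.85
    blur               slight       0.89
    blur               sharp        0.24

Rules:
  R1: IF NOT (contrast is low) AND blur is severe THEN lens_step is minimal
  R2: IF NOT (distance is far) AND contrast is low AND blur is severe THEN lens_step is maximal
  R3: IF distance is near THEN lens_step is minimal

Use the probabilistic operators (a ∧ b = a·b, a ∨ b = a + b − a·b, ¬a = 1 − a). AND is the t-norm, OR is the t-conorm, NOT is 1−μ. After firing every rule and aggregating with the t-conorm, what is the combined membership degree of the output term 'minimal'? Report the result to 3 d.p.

R1: ¬low=1−0.85=0.15, severe=0.85; AND[a·b] → w = 0.1275
R2: ¬far=1−0.53=0.47, low=0.85, severe=0.85; AND[a·b] → w = 0.3396
R3: near=0.10 → w = 0.1000
Rules with consequent 'minimal': {R1, R3} → strengths 0.1275, 0.1000
Aggregate via t-conorm [a + b − a·b]: 0.2147

0.215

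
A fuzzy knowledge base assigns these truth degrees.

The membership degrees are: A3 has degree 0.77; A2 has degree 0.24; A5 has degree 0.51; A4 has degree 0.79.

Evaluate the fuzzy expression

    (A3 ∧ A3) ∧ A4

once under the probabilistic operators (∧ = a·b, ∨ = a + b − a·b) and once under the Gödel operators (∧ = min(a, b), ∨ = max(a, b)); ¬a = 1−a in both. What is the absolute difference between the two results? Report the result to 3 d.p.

Under probabilistic:
  A3 ∧ A3 = a·b on (0.7700, 0.7700) = 0.5929
  (A3 ∧ A3) ∧ A4 = a·b on (0.5929, 0.7900) = 0.4684
  → value = 0.4684
Under Gödel:
  A3 ∧ A3 = min(a, b) on (0.77, 0.77) = 0.77
  (A3 ∧ A3) ∧ A4 = min(a, b) on (0.77, 0.79) = 0.77
  → value = 0.7700
|0.4684 − 0.7700| = 0.302

0.302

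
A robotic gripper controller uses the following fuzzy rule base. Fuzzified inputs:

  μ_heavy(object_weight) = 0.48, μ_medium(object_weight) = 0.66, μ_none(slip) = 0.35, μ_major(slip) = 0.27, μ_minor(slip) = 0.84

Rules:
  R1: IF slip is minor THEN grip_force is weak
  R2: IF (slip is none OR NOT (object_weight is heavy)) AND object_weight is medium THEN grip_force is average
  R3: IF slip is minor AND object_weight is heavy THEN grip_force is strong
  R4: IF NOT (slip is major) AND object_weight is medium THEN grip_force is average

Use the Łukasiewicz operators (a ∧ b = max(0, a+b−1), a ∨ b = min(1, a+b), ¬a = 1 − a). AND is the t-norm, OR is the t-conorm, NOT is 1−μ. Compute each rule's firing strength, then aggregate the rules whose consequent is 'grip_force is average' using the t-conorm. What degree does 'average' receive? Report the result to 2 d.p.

0.92

R1: minor=0.84 → w = 0.84
R2: (none=0.35 OR ¬heavy=1−0.48=0.52) = 0.87; AND[max(0, a+b−1)] with medium=0.66 → w = 0.53
R3: minor=0.84, heavy=0.48; AND[max(0, a+b−1)] → w = 0.32
R4: ¬major=1−0.27=0.73, medium=0.66; AND[max(0, a+b−1)] → w = 0.39
Rules with consequent 'average': {R2, R4} → strengths 0.53, 0.39
Aggregate via t-conorm [min(1, a+b)]: 0.92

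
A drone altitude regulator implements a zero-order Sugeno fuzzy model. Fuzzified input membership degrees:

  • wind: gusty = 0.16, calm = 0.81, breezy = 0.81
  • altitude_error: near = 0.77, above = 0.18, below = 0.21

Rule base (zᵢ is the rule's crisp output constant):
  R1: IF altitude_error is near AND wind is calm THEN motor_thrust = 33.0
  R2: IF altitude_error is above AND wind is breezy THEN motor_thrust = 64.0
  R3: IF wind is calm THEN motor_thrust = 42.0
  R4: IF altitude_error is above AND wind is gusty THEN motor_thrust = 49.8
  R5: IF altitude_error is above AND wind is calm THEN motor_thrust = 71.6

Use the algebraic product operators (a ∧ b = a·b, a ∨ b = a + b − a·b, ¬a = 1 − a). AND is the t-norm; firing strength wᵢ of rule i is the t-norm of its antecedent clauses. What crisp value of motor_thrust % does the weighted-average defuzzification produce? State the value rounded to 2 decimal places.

43.22

R1 (z=33.0): near=0.77, calm=0.81; AND[a·b] → w = 0.6237
R2 (z=64.0): above=0.18, breezy=0.81; AND[a·b] → w = 0.1458
R3 (z=42.0): calm=0.81 → w = 0.8100
R4 (z=49.8): above=0.18, gusty=0.16; AND[a·b] → w = 0.0288
R5 (z=71.6): above=0.18, calm=0.81; AND[a·b] → w = 0.1458
Weighted average = (0.6237·33.0 + 0.1458·64.0 + 0.8100·42.0 + 0.0288·49.8 + 0.1458·71.6) / (0.6237 + 0.1458 + 0.8100 + 0.0288 + 0.1458)
  = 75.8068 / 1.7541 = 43.22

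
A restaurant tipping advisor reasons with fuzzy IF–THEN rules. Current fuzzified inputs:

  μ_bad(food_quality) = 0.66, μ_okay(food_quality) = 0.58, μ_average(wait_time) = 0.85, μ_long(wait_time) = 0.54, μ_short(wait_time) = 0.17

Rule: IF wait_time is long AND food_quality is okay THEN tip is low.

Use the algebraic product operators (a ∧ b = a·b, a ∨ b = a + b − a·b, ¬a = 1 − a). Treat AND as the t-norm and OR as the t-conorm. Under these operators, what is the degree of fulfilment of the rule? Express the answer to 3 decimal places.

firing strength: long=0.54, okay=0.58; AND[a·b] → w = 0.3132

0.313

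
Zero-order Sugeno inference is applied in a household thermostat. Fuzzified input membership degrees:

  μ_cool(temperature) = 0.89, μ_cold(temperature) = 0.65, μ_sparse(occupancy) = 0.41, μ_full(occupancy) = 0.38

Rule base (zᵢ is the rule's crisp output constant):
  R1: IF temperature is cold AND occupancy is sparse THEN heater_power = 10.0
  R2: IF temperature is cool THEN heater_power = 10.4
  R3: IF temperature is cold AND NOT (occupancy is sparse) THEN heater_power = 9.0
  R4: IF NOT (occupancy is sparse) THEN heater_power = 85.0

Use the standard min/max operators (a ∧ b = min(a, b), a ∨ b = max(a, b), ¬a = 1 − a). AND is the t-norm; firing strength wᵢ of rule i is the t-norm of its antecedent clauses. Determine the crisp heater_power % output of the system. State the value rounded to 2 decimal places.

27.75

R1 (z=10.0): cold=0.65, sparse=0.41; AND[min(a, b)] → w = 0.41
R2 (z=10.4): cool=0.89 → w = 0.89
R3 (z=9.0): cold=0.65, ¬sparse=1−0.41=0.59; AND[min(a, b)] → w = 0.59
R4 (z=85.0): ¬sparse=1−0.41=0.59 → w = 0.59
Weighted average = (0.41·10.0 + 0.89·10.4 + 0.59·9.0 + 0.59·85.0) / (0.41 + 0.89 + 0.59 + 0.59)
  = 68.8160 / 2.4800 = 27.75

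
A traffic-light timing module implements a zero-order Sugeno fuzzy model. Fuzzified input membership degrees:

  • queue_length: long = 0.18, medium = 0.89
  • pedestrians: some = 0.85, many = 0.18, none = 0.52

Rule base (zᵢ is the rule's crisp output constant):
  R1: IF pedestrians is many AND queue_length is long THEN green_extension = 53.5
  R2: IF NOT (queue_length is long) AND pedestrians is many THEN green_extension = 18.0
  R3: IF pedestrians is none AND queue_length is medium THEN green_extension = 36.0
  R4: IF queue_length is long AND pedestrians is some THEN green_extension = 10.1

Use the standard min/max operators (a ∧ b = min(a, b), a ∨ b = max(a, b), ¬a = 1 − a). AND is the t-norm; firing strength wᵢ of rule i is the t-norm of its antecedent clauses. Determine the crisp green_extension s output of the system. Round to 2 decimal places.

31.52

R1 (z=53.5): many=0.18, long=0.18; AND[min(a, b)] → w = 0.18
R2 (z=18.0): ¬long=1−0.18=0.82, many=0.18; AND[min(a, b)] → w = 0.18
R3 (z=36.0): none=0.52, medium=0.89; AND[min(a, b)] → w = 0.52
R4 (z=10.1): long=0.18, some=0.85; AND[min(a, b)] → w = 0.18
Weighted average = (0.18·53.5 + 0.18·18.0 + 0.52·36.0 + 0.18·10.1) / (0.18 + 0.18 + 0.52 + 0.18)
  = 33.4080 / 1.0600 = 31.52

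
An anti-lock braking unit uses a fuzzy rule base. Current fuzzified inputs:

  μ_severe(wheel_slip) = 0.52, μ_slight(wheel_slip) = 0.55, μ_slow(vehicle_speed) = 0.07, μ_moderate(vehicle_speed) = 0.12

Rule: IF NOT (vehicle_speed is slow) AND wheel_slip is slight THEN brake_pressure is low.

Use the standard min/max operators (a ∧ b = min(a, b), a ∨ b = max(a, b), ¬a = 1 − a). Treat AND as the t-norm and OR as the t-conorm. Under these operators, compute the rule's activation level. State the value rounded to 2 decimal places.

firing strength: ¬slow=1−0.07=0.93, slight=0.55; AND[min(a, b)] → w = 0.55

0.55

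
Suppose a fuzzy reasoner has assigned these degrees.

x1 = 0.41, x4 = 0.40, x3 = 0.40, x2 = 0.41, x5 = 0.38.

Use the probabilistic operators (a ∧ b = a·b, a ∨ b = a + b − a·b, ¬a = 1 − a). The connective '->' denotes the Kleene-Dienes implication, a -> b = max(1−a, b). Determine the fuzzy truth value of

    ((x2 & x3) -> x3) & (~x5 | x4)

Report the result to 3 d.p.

x2 & x3 = a·b on (0.4100, 0.4000) = 0.1640
(x2 & x3) -> x3  [Kleene-Dienes: max(1−a, b)] with a=0.1640, b=0.4000 → 0.8360
~x5 = 1 − 0.3800 = 0.6200
~x5 | x4 = a + b − a·b on (0.6200, 0.4000) = 0.7720
((x2 & x3) -> x3) & (~x5 | x4) = a·b on (0.8360, 0.7720) = 0.6454

0.645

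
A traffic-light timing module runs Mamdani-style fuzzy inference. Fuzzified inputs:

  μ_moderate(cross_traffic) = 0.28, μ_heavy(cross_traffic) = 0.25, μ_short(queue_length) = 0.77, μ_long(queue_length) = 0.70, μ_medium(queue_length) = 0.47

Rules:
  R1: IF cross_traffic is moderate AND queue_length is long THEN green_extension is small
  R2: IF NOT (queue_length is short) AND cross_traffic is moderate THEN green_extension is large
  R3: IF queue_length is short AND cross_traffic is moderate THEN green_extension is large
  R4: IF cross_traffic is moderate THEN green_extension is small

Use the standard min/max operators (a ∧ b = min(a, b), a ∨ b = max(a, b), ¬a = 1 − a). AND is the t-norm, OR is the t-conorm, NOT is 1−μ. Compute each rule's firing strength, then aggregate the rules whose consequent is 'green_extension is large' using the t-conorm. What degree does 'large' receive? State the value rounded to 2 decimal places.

0.28

R1: moderate=0.28, long=0.70; AND[min(a, b)] → w = 0.28
R2: ¬short=1−0.77=0.23, moderate=0.28; AND[min(a, b)] → w = 0.23
R3: short=0.77, moderate=0.28; AND[min(a, b)] → w = 0.28
R4: moderate=0.28 → w = 0.28
Rules with consequent 'large': {R2, R3} → strengths 0.23, 0.28
Aggregate via t-conorm [max(a, b)]: 0.28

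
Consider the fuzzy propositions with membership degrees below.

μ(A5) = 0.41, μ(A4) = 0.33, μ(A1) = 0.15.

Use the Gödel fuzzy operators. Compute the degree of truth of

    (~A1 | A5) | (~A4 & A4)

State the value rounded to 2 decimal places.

~A1 = 1 − 0.15 = 0.85
~A1 | A5 = max(a, b) on (0.85, 0.41) = 0.85
~A4 = 1 − 0.33 = 0.67
~A4 & A4 = min(a, b) on (0.67, 0.33) = 0.33
(~A1 | A5) | (~A4 & A4) = max(a, b) on (0.85, 0.33) = 0.85

0.85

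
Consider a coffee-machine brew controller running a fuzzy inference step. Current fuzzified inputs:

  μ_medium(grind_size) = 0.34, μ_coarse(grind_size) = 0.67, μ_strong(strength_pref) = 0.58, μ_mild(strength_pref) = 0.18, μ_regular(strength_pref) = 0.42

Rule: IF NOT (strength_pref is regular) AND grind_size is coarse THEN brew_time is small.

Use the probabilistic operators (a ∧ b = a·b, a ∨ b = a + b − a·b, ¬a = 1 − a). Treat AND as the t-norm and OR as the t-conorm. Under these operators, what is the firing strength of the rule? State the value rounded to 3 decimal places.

firing strength: ¬regular=1−0.42=0.58, coarse=0.67; AND[a·b] → w = 0.3886

0.389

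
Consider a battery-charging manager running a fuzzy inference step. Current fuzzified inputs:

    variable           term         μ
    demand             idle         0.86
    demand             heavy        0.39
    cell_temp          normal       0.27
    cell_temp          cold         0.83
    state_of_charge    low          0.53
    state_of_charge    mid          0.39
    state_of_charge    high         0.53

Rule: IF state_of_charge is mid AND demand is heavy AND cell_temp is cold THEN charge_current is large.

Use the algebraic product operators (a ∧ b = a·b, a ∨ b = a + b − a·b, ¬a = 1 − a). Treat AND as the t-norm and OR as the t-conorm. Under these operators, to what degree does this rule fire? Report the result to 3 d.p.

0.126

firing strength: mid=0.39, heavy=0.39, cold=0.83; AND[a·b] → w = 0.1262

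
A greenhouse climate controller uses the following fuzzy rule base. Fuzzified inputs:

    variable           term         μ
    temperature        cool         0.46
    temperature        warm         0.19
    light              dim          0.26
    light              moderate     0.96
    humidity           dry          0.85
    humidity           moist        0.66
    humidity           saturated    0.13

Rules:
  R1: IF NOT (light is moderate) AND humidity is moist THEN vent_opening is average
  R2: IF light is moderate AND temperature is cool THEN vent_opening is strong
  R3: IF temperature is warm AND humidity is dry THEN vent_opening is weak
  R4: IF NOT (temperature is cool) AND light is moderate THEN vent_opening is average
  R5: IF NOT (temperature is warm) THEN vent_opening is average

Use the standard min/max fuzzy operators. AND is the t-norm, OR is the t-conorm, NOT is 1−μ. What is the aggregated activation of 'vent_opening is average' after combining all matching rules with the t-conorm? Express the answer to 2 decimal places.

0.81

R1: ¬moderate=1−0.96=0.04, moist=0.66; AND[min(a, b)] → w = 0.04
R2: moderate=0.96, cool=0.46; AND[min(a, b)] → w = 0.46
R3: warm=0.19, dry=0.85; AND[min(a, b)] → w = 0.19
R4: ¬cool=1−0.46=0.54, moderate=0.96; AND[min(a, b)] → w = 0.54
R5: ¬warm=1−0.19=0.81 → w = 0.81
Rules with consequent 'average': {R1, R4, R5} → strengths 0.04, 0.54, 0.81
Aggregate via t-conorm [max(a, b)]: 0.81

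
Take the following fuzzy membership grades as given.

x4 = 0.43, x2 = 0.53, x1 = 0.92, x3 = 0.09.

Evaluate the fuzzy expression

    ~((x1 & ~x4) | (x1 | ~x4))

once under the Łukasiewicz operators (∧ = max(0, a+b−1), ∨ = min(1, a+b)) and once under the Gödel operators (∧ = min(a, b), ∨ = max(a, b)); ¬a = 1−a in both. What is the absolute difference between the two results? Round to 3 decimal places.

Under Łukasiewicz:
  ~x4 = 1 − 0.43 = 0.57
  x1 & ~x4 = max(0, a+b−1) on (0.92, 0.57) = 0.49
  ~x4 = 1 − 0.43 = 0.57
  x1 | ~x4 = min(1, a+b) on (0.92, 0.57) = 1.00
  (x1 & ~x4) | (x1 | ~x4) = min(1, a+b) on (0.49, 1.00) = 1.00
  ~((x1 & ~x4) | (x1 | ~x4)) = 1 − 1.00 = 0.00
  → value = 0.0000
Under Gödel:
  ~x4 = 1 − 0.43 = 0.57
  x1 & ~x4 = min(a, b) on (0.92, 0.57) = 0.57
  ~x4 = 1 − 0.43 = 0.57
  x1 | ~x4 = max(a, b) on (0.92, 0.57) = 0.92
  (x1 & ~x4) | (x1 | ~x4) = max(a, b) on (0.57, 0.92) = 0.92
  ~((x1 & ~x4) | (x1 | ~x4)) = 1 − 0.92 = 0.08
  → value = 0.0800
|0.0000 − 0.0800| = 0.080

0.080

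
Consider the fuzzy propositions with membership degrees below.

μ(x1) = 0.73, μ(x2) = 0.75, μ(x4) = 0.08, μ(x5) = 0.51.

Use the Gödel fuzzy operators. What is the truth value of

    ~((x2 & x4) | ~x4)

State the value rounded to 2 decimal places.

0.08

x2 & x4 = min(a, b) on (0.75, 0.08) = 0.08
~x4 = 1 − 0.08 = 0.92
(x2 & x4) | ~x4 = max(a, b) on (0.08, 0.92) = 0.92
~((x2 & x4) | ~x4) = 1 − 0.92 = 0.08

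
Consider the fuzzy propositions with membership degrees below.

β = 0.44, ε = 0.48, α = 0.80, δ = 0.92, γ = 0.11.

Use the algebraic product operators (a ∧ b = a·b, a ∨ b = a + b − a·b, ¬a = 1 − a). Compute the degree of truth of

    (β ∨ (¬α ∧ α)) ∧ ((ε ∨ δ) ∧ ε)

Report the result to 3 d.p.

0.244

¬α = 1 − 0.8000 = 0.2000
¬α ∧ α = a·b on (0.2000, 0.8000) = 0.1600
β ∨ (¬α ∧ α) = a + b − a·b on (0.4400, 0.1600) = 0.5296
ε ∨ δ = a + b − a·b on (0.4800, 0.9200) = 0.9584
(ε ∨ δ) ∧ ε = a·b on (0.9584, 0.4800) = 0.4600
(β ∨ (¬α ∧ α)) ∧ ((ε ∨ δ) ∧ ε) = a·b on (0.5296, 0.4600) = 0.2436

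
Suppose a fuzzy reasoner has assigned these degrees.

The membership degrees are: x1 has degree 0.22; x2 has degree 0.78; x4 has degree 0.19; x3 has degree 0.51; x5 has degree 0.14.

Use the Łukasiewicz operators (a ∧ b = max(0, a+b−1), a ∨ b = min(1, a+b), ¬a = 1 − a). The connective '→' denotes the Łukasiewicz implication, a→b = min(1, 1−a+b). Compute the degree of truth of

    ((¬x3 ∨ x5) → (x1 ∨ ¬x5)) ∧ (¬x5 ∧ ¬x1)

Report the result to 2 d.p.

¬x3 = 1 − 0.51 = 0.49
¬x3 ∨ x5 = min(1, a+b) on (0.49, 0.14) = 0.63
¬x5 = 1 − 0.14 = 0.86
x1 ∨ ¬x5 = min(1, a+b) on (0.22, 0.86) = 1.00
(¬x3 ∨ x5) → (x1 ∨ ¬x5)  [Łukasiewicz: min(1, 1−a+b)] with a=0.63, b=1.00 → 1.00
¬x5 = 1 − 0.14 = 0.86
¬x1 = 1 − 0.22 = 0.78
¬x5 ∧ ¬x1 = max(0, a+b−1) on (0.86, 0.78) = 0.64
((¬x3 ∨ x5) → (x1 ∨ ¬x5)) ∧ (¬x5 ∧ ¬x1) = max(0, a+b−1) on (1.00, 0.64) = 0.64

0.64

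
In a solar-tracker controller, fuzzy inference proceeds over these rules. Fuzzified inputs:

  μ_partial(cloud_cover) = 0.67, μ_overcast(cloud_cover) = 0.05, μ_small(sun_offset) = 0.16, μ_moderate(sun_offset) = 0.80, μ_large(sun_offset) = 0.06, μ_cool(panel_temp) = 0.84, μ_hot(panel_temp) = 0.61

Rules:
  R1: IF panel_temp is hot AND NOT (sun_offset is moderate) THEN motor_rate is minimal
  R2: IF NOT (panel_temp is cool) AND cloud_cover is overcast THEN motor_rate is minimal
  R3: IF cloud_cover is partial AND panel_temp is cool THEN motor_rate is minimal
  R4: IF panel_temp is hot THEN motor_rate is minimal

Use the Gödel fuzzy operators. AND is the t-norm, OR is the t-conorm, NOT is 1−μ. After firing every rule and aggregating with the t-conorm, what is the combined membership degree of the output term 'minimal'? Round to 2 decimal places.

R1: hot=0.61, ¬moderate=1−0.80=0.20; AND[min(a, b)] → w = 0.20
R2: ¬cool=1−0.84=0.16, overcast=0.05; AND[min(a, b)] → w = 0.05
R3: partial=0.67, cool=0.84; AND[min(a, b)] → w = 0.67
R4: hot=0.61 → w = 0.61
Rules with consequent 'minimal': {R1, R2, R3, R4} → strengths 0.20, 0.05, 0.67, 0.61
Aggregate via t-conorm [max(a, b)]: 0.67

0.67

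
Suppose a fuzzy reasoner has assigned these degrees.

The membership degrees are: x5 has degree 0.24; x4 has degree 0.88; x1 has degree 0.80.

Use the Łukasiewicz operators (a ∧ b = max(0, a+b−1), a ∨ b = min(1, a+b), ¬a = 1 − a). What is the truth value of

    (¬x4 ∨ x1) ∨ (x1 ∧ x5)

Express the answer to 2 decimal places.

¬x4 = 1 − 0.88 = 0.12
¬x4 ∨ x1 = min(1, a+b) on (0.12, 0.80) = 0.92
x1 ∧ x5 = max(0, a+b−1) on (0.80, 0.24) = 0.04
(¬x4 ∨ x1) ∨ (x1 ∧ x5) = min(1, a+b) on (0.92, 0.04) = 0.96

0.96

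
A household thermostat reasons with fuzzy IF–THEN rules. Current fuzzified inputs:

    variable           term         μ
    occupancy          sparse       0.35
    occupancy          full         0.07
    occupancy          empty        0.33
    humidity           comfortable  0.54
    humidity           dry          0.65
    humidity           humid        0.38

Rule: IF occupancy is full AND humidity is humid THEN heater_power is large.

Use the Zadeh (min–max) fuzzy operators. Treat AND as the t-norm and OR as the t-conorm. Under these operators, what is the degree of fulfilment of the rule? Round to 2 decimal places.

firing strength: full=0.07, humid=0.38; AND[min(a, b)] → w = 0.07

0.07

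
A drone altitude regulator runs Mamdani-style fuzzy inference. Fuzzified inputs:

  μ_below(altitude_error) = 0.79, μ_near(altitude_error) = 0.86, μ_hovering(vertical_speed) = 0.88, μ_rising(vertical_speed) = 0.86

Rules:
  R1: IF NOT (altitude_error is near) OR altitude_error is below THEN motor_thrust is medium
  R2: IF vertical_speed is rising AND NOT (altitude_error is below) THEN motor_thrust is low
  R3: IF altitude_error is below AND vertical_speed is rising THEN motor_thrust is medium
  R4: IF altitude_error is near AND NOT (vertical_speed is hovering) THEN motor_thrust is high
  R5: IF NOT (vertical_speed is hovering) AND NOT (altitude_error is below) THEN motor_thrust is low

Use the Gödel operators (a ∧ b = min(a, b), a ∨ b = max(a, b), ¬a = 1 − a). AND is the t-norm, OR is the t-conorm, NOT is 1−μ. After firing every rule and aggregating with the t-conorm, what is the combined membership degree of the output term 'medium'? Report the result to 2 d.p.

R1: ¬near=1−0.86=0.14, below=0.79; OR[max(a, b)] → w = 0.79
R2: rising=0.86, ¬below=1−0.79=0.21; AND[min(a, b)] → w = 0.21
R3: below=0.79, rising=0.86; AND[min(a, b)] → w = 0.79
R4: near=0.86, ¬hovering=1−0.88=0.12; AND[min(a, b)] → w = 0.12
R5: ¬hovering=1−0.88=0.12, ¬below=1−0.79=0.21; AND[min(a, b)] → w = 0.12
Rules with consequent 'medium': {R1, R3} → strengths 0.79, 0.79
Aggregate via t-conorm [max(a, b)]: 0.79

0.79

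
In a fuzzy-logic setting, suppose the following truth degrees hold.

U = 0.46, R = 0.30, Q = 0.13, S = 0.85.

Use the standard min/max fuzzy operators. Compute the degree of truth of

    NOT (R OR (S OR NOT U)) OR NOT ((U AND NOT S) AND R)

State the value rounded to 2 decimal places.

NOT U = 1 − 0.46 = 0.54
S OR NOT U = max(a, b) on (0.85, 0.54) = 0.85
R OR (S OR NOT U) = max(a, b) on (0.30, 0.85) = 0.85
NOT (R OR (S OR NOT U)) = 1 − 0.85 = 0.15
NOT S = 1 − 0.85 = 0.15
U AND NOT S = min(a, b) on (0.46, 0.15) = 0.15
(U AND NOT S) AND R = min(a, b) on (0.15, 0.30) = 0.15
NOT ((U AND NOT S) AND R) = 1 − 0.15 = 0.85
NOT (R OR (S OR NOT U)) OR NOT ((U AND NOT S) AND R) = max(a, b) on (0.15, 0.85) = 0.85

0.85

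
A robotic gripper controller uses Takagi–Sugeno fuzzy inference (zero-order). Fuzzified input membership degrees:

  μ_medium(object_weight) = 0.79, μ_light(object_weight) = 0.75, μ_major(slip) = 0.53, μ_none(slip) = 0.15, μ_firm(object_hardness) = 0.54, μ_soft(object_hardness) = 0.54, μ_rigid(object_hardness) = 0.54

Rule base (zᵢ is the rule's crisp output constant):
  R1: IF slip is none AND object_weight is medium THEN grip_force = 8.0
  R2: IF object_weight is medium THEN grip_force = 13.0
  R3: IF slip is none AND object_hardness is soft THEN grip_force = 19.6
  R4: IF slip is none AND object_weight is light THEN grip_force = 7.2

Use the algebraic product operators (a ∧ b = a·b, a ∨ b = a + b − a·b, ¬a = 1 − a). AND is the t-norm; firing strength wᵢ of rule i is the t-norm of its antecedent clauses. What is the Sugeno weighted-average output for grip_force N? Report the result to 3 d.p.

12.355

R1 (z=8.0): none=0.15, medium=0.79; AND[a·b] → w = 0.1185
R2 (z=13.0): medium=0.79 → w = 0.7900
R3 (z=19.6): none=0.15, soft=0.54; AND[a·b] → w = 0.0810
R4 (z=7.2): none=0.15, light=0.75; AND[a·b] → w = 0.1125
Weighted average = (0.1185·8.0 + 0.7900·13.0 + 0.0810·19.6 + 0.1125·7.2) / (0.1185 + 0.7900 + 0.0810 + 0.1125)
  = 13.6156 / 1.1020 = 12.355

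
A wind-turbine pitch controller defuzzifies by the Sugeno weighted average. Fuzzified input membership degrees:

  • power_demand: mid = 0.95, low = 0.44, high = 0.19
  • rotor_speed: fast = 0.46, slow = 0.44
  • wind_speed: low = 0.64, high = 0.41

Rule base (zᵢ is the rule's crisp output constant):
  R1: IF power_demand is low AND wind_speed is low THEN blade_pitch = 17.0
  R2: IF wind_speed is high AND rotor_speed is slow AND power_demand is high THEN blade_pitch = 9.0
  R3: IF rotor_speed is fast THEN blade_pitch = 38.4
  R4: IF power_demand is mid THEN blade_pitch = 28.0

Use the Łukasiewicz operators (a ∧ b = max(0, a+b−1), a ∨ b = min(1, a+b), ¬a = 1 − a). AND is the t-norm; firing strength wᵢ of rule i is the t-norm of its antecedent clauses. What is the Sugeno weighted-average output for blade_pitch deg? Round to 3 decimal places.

R1 (z=17.0): low=0.44, low=0.64; AND[max(0, a+b−1)] → w = 0.08
R2 (z=9.0): high=0.41, slow=0.44, high=0.19; AND[max(0, a+b−1)] → w = 0.00
R3 (z=38.4): fast=0.46 → w = 0.46
R4 (z=28.0): mid=0.95 → w = 0.95
Weighted average = (0.08·17.0 + 0.00·9.0 + 0.46·38.4 + 0.95·28.0) / (0.08 + 0.00 + 0.46 + 0.95)
  = 45.6240 / 1.4900 = 30.620

30.620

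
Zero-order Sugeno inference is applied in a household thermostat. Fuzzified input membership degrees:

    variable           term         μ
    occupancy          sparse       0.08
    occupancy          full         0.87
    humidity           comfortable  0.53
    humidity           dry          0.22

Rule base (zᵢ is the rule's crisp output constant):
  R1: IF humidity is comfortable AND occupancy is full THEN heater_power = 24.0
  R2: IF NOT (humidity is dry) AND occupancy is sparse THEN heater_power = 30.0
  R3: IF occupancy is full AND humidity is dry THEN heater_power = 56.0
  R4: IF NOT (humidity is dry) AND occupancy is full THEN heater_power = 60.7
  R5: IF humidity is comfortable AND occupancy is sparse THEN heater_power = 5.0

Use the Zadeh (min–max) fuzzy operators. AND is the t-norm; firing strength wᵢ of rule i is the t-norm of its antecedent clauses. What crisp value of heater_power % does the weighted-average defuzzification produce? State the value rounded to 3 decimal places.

44.489

R1 (z=24.0): comfortable=0.53, full=0.87; AND[min(a, b)] → w = 0.53
R2 (z=30.0): ¬dry=1−0.22=0.78, sparse=0.08; AND[min(a, b)] → w = 0.08
R3 (z=56.0): full=0.87, dry=0.22; AND[min(a, b)] → w = 0.22
R4 (z=60.7): ¬dry=1−0.22=0.78, full=0.87; AND[min(a, b)] → w = 0.78
R5 (z=5.0): comfortable=0.53, sparse=0.08; AND[min(a, b)] → w = 0.08
Weighted average = (0.53·24.0 + 0.08·30.0 + 0.22·56.0 + 0.78·60.7 + 0.08·5.0) / (0.53 + 0.08 + 0.22 + 0.78 + 0.08)
  = 75.1860 / 1.6900 = 44.489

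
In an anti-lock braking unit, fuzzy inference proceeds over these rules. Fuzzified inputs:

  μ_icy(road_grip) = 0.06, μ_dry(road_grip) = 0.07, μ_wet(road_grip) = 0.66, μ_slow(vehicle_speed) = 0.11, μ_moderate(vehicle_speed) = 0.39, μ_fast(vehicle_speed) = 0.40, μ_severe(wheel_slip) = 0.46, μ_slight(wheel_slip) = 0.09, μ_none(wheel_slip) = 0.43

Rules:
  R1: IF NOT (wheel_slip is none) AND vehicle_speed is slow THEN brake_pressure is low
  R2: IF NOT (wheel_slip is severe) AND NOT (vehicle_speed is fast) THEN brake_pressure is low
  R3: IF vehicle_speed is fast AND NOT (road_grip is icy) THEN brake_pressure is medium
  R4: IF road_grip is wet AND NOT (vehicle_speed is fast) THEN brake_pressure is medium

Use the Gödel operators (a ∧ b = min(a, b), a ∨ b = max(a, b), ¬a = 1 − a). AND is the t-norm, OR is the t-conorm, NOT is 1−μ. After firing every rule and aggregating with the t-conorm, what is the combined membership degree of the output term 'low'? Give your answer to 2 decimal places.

0.54

R1: ¬none=1−0.43=0.57, slow=0.11; AND[min(a, b)] → w = 0.11
R2: ¬severe=1−0.46=0.54, ¬fast=1−0.40=0.60; AND[min(a, b)] → w = 0.54
R3: fast=0.40, ¬icy=1−0.06=0.94; AND[min(a, b)] → w = 0.40
R4: wet=0.66, ¬fast=1−0.40=0.60; AND[min(a, b)] → w = 0.60
Rules with consequent 'low': {R1, R2} → strengths 0.11, 0.54
Aggregate via t-conorm [max(a, b)]: 0.54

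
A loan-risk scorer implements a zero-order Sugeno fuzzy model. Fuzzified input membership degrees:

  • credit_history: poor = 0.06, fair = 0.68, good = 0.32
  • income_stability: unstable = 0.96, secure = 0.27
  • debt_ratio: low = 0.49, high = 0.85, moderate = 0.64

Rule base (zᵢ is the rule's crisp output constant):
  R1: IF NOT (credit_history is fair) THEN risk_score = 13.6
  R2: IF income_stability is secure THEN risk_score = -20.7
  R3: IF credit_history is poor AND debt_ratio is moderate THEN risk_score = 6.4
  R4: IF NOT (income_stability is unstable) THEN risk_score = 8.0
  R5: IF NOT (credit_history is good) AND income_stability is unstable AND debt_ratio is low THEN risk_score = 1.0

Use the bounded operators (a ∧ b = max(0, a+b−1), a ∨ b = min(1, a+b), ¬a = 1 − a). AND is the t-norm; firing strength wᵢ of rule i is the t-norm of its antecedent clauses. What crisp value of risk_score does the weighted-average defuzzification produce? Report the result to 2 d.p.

-1.04

R1 (z=13.6): ¬fair=1−0.68=0.32 → w = 0.32
R2 (z=-20.7): secure=0.27 → w = 0.27
R3 (z=6.4): poor=0.06, moderate=0.64; AND[max(0, a+b−1)] → w = 0.00
R4 (z=8.0): ¬unstable=1−0.96=0.04 → w = 0.04
R5 (z=1.0): ¬good=1−0.32=0.68, unstable=0.96, low=0.49; AND[max(0, a+b−1)] → w = 0.13
Weighted average = (0.32·13.6 + 0.27·-20.7 + 0.00·6.4 + 0.04·8.0 + 0.13·1.0) / (0.32 + 0.27 + 0.00 + 0.04 + 0.13)
  = -0.7870 / 0.7600 = -1.04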